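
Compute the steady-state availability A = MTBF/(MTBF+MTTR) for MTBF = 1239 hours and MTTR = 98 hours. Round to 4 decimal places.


MTBF = 1239
MTTR = 98
MTBF + MTTR = 1337
A = 1239 / 1337
A = 0.9267

0.9267


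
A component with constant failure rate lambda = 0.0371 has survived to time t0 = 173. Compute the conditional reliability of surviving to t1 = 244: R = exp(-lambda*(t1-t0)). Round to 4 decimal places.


lambda = 0.0371
t0 = 173, t1 = 244
t1 - t0 = 71
lambda * (t1-t0) = 0.0371 * 71 = 2.6341
R = exp(-2.6341)
R = 0.0718

0.0718


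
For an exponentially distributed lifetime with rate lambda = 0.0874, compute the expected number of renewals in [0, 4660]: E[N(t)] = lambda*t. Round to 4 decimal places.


lambda = 0.0874
t = 4660
E[N(t)] = lambda * t
E[N(t)] = 0.0874 * 4660
E[N(t)] = 407.284

407.284


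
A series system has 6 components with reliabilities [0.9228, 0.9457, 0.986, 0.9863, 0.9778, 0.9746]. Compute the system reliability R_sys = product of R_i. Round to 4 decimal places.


Components: [0.9228, 0.9457, 0.986, 0.9863, 0.9778, 0.9746]
After component 1 (R=0.9228): product = 0.9228
After component 2 (R=0.9457): product = 0.8727
After component 3 (R=0.986): product = 0.8605
After component 4 (R=0.9863): product = 0.8487
After component 5 (R=0.9778): product = 0.8298
After component 6 (R=0.9746): product = 0.8088
R_sys = 0.8088

0.8088


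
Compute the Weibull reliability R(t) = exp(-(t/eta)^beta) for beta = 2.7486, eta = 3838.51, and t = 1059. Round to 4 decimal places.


beta = 2.7486, eta = 3838.51, t = 1059
t/eta = 1059 / 3838.51 = 0.2759
(t/eta)^beta = 0.2759^2.7486 = 0.029
R(t) = exp(-0.029)
R(t) = 0.9714

0.9714


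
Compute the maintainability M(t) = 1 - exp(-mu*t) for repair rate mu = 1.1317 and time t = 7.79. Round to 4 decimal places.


mu = 1.1317, t = 7.79
mu * t = 1.1317 * 7.79 = 8.8159
exp(-8.8159) = 0.0001
M(t) = 1 - 0.0001
M(t) = 0.9999

0.9999


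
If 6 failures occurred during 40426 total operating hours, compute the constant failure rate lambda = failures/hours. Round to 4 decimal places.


failures = 6
total_hours = 40426
lambda = 6 / 40426
lambda = 0.0001

0.0001


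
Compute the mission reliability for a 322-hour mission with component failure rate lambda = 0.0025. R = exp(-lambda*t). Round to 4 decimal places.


lambda = 0.0025
mission_time = 322
lambda * t = 0.0025 * 322 = 0.805
R = exp(-0.805)
R = 0.4471

0.4471


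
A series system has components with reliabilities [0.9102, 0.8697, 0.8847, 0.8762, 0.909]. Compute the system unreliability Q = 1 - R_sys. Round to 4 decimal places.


Components: [0.9102, 0.8697, 0.8847, 0.8762, 0.909]
After component 1: product = 0.9102
After component 2: product = 0.7916
After component 3: product = 0.7003
After component 4: product = 0.6136
After component 5: product = 0.5578
R_sys = 0.5578
Q = 1 - 0.5578 = 0.4422

0.4422


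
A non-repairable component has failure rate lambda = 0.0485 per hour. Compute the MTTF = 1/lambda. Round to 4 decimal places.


lambda = 0.0485
MTTF = 1 / 0.0485
MTTF = 20.6186

20.6186


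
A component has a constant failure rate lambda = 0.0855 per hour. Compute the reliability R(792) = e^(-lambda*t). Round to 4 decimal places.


lambda = 0.0855
t = 792
lambda * t = 67.716
R(t) = e^(-67.716)
R(t) = 0.0

0.0


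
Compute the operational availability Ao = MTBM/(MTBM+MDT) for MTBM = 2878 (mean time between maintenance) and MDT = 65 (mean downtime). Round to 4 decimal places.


MTBM = 2878
MDT = 65
MTBM + MDT = 2943
Ao = 2878 / 2943
Ao = 0.9779

0.9779


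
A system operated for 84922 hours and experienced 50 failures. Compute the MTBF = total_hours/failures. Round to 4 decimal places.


total_hours = 84922
failures = 50
MTBF = 84922 / 50
MTBF = 1698.44

1698.44


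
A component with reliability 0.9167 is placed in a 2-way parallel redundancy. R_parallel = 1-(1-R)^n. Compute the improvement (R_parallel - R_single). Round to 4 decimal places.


R_single = 0.9167, n = 2
1 - R_single = 0.0833
(1 - R_single)^n = 0.0833^2 = 0.0069
R_parallel = 1 - 0.0069 = 0.9931
Improvement = 0.9931 - 0.9167
Improvement = 0.0764

0.0764


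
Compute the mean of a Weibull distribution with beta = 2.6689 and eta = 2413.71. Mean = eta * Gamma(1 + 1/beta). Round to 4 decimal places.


beta = 2.6689, eta = 2413.71
1/beta = 0.3747
1 + 1/beta = 1.3747
Gamma(1.3747) = 0.8889
Mean = 2413.71 * 0.8889
Mean = 2145.6385

2145.6385


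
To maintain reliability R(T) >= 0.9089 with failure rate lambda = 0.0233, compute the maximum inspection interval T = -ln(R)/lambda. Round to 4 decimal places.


R_target = 0.9089
lambda = 0.0233
-ln(0.9089) = 0.0955
T = 0.0955 / 0.0233
T = 4.0996

4.0996


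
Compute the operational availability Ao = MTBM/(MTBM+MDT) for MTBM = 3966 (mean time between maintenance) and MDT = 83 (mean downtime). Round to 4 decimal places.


MTBM = 3966
MDT = 83
MTBM + MDT = 4049
Ao = 3966 / 4049
Ao = 0.9795

0.9795


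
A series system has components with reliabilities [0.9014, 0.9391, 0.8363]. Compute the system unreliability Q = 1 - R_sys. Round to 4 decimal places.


Components: [0.9014, 0.9391, 0.8363]
After component 1: product = 0.9014
After component 2: product = 0.8465
After component 3: product = 0.7079
R_sys = 0.7079
Q = 1 - 0.7079 = 0.2921

0.2921


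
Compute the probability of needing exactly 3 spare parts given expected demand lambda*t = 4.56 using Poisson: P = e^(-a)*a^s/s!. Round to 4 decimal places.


a = 4.56, s = 3
e^(-a) = e^(-4.56) = 0.0105
a^s = 4.56^3 = 94.8188
s! = 6
P = 0.0105 * 94.8188 / 6
P = 0.1653

0.1653


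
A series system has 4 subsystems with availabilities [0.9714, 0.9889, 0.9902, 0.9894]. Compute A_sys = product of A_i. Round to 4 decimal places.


Subsystems: [0.9714, 0.9889, 0.9902, 0.9894]
After subsystem 1 (A=0.9714): product = 0.9714
After subsystem 2 (A=0.9889): product = 0.9606
After subsystem 3 (A=0.9902): product = 0.9512
After subsystem 4 (A=0.9894): product = 0.9411
A_sys = 0.9411

0.9411


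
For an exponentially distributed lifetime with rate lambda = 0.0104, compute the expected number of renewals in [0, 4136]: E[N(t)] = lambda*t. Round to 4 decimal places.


lambda = 0.0104
t = 4136
E[N(t)] = lambda * t
E[N(t)] = 0.0104 * 4136
E[N(t)] = 43.0144

43.0144


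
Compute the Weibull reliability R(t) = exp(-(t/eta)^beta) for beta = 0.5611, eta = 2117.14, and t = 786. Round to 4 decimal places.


beta = 0.5611, eta = 2117.14, t = 786
t/eta = 786 / 2117.14 = 0.3713
(t/eta)^beta = 0.3713^0.5611 = 0.5735
R(t) = exp(-0.5735)
R(t) = 0.5635

0.5635


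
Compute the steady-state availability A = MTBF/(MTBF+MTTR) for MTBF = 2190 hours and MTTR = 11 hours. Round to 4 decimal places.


MTBF = 2190
MTTR = 11
MTBF + MTTR = 2201
A = 2190 / 2201
A = 0.995

0.995


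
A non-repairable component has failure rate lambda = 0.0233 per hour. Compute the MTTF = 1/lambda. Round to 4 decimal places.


lambda = 0.0233
MTTF = 1 / 0.0233
MTTF = 42.9185

42.9185


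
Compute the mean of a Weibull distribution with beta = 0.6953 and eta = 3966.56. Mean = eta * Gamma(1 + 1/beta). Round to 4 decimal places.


beta = 0.6953, eta = 3966.56
1/beta = 1.4382
1 + 1/beta = 2.4382
Gamma(2.4382) = 1.274
Mean = 3966.56 * 1.274
Mean = 5053.5539

5053.5539


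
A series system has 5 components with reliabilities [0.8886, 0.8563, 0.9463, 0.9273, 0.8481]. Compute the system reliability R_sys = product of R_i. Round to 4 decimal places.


Components: [0.8886, 0.8563, 0.9463, 0.9273, 0.8481]
After component 1 (R=0.8886): product = 0.8886
After component 2 (R=0.8563): product = 0.7609
After component 3 (R=0.9463): product = 0.72
After component 4 (R=0.9273): product = 0.6677
After component 5 (R=0.8481): product = 0.5663
R_sys = 0.5663

0.5663


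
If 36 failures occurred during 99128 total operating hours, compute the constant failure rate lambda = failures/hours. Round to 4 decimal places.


failures = 36
total_hours = 99128
lambda = 36 / 99128
lambda = 0.0004

0.0004


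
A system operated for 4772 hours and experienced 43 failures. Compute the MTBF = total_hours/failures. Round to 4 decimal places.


total_hours = 4772
failures = 43
MTBF = 4772 / 43
MTBF = 110.9767

110.9767


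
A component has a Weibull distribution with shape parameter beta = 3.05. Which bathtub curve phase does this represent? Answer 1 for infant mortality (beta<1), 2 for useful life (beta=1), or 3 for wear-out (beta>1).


beta = 3.05
Compare beta to 1:
beta < 1 => infant mortality (phase 1)
beta = 1 => useful life (phase 2)
beta > 1 => wear-out (phase 3)
Since beta = 3.05, this is wear-out (increasing failure rate)
Phase = 3

3


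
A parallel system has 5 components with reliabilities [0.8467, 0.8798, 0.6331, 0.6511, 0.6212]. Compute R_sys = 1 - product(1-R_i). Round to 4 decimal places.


Components: [0.8467, 0.8798, 0.6331, 0.6511, 0.6212]
(1 - 0.8467) = 0.1533, running product = 0.1533
(1 - 0.8798) = 0.1202, running product = 0.0184
(1 - 0.6331) = 0.3669, running product = 0.0068
(1 - 0.6511) = 0.3489, running product = 0.0024
(1 - 0.6212) = 0.3788, running product = 0.0009
Product of (1-R_i) = 0.0009
R_sys = 1 - 0.0009 = 0.9991

0.9991


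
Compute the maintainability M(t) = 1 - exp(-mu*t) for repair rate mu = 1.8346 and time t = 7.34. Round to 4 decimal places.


mu = 1.8346, t = 7.34
mu * t = 1.8346 * 7.34 = 13.466
exp(-13.466) = 0.0
M(t) = 1 - 0.0
M(t) = 1.0

1.0


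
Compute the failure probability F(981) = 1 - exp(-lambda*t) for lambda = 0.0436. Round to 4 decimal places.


lambda = 0.0436, t = 981
lambda * t = 42.7716
exp(-42.7716) = 0.0
F(t) = 1 - 0.0
F(t) = 1.0

1.0


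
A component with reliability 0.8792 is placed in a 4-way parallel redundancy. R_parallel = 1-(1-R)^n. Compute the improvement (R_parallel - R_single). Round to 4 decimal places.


R_single = 0.8792, n = 4
1 - R_single = 0.1208
(1 - R_single)^n = 0.1208^4 = 0.0002
R_parallel = 1 - 0.0002 = 0.9998
Improvement = 0.9998 - 0.8792
Improvement = 0.1206

0.1206


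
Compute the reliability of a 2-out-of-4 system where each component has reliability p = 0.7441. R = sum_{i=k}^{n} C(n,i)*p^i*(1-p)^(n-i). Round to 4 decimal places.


k = 2, n = 4, p = 0.7441
i=2: C(4,2)=6 * 0.7441^2 * 0.2559^2 = 0.2175
i=3: C(4,3)=4 * 0.7441^3 * 0.2559^1 = 0.4217
i=4: C(4,4)=1 * 0.7441^4 * 0.2559^0 = 0.3066
R = sum of terms = 0.9458

0.9458


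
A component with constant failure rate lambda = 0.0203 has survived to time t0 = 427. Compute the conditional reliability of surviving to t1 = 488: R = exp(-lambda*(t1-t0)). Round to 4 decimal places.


lambda = 0.0203
t0 = 427, t1 = 488
t1 - t0 = 61
lambda * (t1-t0) = 0.0203 * 61 = 1.2383
R = exp(-1.2383)
R = 0.2899

0.2899


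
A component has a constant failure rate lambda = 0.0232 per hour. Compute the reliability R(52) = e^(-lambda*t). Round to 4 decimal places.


lambda = 0.0232
t = 52
lambda * t = 1.2064
R(t) = e^(-1.2064)
R(t) = 0.2993

0.2993


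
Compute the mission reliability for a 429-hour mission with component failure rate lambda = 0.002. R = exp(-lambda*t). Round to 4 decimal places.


lambda = 0.002
mission_time = 429
lambda * t = 0.002 * 429 = 0.858
R = exp(-0.858)
R = 0.424

0.424


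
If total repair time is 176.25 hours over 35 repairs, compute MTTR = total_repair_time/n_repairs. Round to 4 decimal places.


total_repair_time = 176.25
n_repairs = 35
MTTR = 176.25 / 35
MTTR = 5.0357

5.0357


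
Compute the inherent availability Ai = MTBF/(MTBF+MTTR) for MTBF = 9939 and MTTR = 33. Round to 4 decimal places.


MTBF = 9939
MTTR = 33
MTBF + MTTR = 9972
Ai = 9939 / 9972
Ai = 0.9967

0.9967


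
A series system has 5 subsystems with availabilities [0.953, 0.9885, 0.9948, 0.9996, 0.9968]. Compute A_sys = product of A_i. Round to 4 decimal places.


Subsystems: [0.953, 0.9885, 0.9948, 0.9996, 0.9968]
After subsystem 1 (A=0.953): product = 0.953
After subsystem 2 (A=0.9885): product = 0.942
After subsystem 3 (A=0.9948): product = 0.9371
After subsystem 4 (A=0.9996): product = 0.9368
After subsystem 5 (A=0.9968): product = 0.9338
A_sys = 0.9338

0.9338


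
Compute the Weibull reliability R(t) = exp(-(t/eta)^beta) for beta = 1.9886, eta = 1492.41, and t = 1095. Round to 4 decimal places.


beta = 1.9886, eta = 1492.41, t = 1095
t/eta = 1095 / 1492.41 = 0.7337
(t/eta)^beta = 0.7337^1.9886 = 0.5402
R(t) = exp(-0.5402)
R(t) = 0.5826

0.5826


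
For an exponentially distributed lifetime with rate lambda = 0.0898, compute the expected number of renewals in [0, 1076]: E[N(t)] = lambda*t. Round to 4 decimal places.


lambda = 0.0898
t = 1076
E[N(t)] = lambda * t
E[N(t)] = 0.0898 * 1076
E[N(t)] = 96.6248

96.6248


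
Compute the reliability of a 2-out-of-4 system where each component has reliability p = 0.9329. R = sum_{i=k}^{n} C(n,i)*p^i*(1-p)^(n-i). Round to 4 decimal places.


k = 2, n = 4, p = 0.9329
i=2: C(4,2)=6 * 0.9329^2 * 0.0671^2 = 0.0235
i=3: C(4,3)=4 * 0.9329^3 * 0.0671^1 = 0.2179
i=4: C(4,4)=1 * 0.9329^4 * 0.0671^0 = 0.7574
R = sum of terms = 0.9989

0.9989


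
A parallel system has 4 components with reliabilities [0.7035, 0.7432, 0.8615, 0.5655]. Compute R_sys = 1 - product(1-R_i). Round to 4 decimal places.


Components: [0.7035, 0.7432, 0.8615, 0.5655]
(1 - 0.7035) = 0.2965, running product = 0.2965
(1 - 0.7432) = 0.2568, running product = 0.0761
(1 - 0.8615) = 0.1385, running product = 0.0105
(1 - 0.5655) = 0.4345, running product = 0.0046
Product of (1-R_i) = 0.0046
R_sys = 1 - 0.0046 = 0.9954

0.9954


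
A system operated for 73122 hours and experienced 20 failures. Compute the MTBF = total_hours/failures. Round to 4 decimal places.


total_hours = 73122
failures = 20
MTBF = 73122 / 20
MTBF = 3656.1

3656.1


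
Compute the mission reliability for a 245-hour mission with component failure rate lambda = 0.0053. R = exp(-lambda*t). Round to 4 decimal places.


lambda = 0.0053
mission_time = 245
lambda * t = 0.0053 * 245 = 1.2985
R = exp(-1.2985)
R = 0.2729

0.2729


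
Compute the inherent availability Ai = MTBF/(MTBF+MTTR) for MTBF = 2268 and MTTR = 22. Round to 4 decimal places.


MTBF = 2268
MTTR = 22
MTBF + MTTR = 2290
Ai = 2268 / 2290
Ai = 0.9904

0.9904


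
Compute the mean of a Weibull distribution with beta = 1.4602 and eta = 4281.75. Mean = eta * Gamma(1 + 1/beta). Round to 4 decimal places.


beta = 1.4602, eta = 4281.75
1/beta = 0.6848
1 + 1/beta = 1.6848
Gamma(1.6848) = 0.9059
Mean = 4281.75 * 0.9059
Mean = 3878.6361

3878.6361


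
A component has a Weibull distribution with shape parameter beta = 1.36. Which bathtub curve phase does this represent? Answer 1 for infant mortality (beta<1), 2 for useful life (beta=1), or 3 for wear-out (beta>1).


beta = 1.36
Compare beta to 1:
beta < 1 => infant mortality (phase 1)
beta = 1 => useful life (phase 2)
beta > 1 => wear-out (phase 3)
Since beta = 1.36, this is wear-out (increasing failure rate)
Phase = 3

3


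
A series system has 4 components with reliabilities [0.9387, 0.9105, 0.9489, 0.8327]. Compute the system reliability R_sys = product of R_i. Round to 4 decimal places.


Components: [0.9387, 0.9105, 0.9489, 0.8327]
After component 1 (R=0.9387): product = 0.9387
After component 2 (R=0.9105): product = 0.8547
After component 3 (R=0.9489): product = 0.811
After component 4 (R=0.8327): product = 0.6753
R_sys = 0.6753

0.6753


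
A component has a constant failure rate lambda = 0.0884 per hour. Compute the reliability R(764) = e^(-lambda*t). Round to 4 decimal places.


lambda = 0.0884
t = 764
lambda * t = 67.5376
R(t) = e^(-67.5376)
R(t) = 0.0

0.0


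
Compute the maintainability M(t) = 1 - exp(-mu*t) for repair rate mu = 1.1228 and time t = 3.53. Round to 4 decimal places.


mu = 1.1228, t = 3.53
mu * t = 1.1228 * 3.53 = 3.9635
exp(-3.9635) = 0.019
M(t) = 1 - 0.019
M(t) = 0.981

0.981


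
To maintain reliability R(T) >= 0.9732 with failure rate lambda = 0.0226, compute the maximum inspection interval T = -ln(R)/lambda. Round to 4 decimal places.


R_target = 0.9732
lambda = 0.0226
-ln(0.9732) = 0.0272
T = 0.0272 / 0.0226
T = 1.202

1.202


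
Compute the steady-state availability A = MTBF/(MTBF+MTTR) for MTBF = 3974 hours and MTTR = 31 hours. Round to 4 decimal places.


MTBF = 3974
MTTR = 31
MTBF + MTTR = 4005
A = 3974 / 4005
A = 0.9923

0.9923


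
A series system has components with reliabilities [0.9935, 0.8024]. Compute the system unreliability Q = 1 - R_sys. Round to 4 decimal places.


Components: [0.9935, 0.8024]
After component 1: product = 0.9935
After component 2: product = 0.7972
R_sys = 0.7972
Q = 1 - 0.7972 = 0.2028

0.2028


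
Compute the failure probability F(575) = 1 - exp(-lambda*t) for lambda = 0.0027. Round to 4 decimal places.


lambda = 0.0027, t = 575
lambda * t = 1.5525
exp(-1.5525) = 0.2117
F(t) = 1 - 0.2117
F(t) = 0.7883

0.7883


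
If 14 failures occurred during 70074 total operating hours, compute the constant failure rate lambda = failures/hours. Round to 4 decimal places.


failures = 14
total_hours = 70074
lambda = 14 / 70074
lambda = 0.0002

0.0002


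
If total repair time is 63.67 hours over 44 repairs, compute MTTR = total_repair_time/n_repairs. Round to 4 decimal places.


total_repair_time = 63.67
n_repairs = 44
MTTR = 63.67 / 44
MTTR = 1.447

1.447


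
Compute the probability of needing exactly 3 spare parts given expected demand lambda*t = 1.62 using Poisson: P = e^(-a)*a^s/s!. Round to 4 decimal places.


a = 1.62, s = 3
e^(-a) = e^(-1.62) = 0.1979
a^s = 1.62^3 = 4.2515
s! = 6
P = 0.1979 * 4.2515 / 6
P = 0.1402

0.1402


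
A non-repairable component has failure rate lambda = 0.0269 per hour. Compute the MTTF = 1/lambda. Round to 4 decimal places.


lambda = 0.0269
MTTF = 1 / 0.0269
MTTF = 37.1747

37.1747


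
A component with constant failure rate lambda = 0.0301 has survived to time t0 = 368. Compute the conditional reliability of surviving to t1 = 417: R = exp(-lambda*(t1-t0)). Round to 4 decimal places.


lambda = 0.0301
t0 = 368, t1 = 417
t1 - t0 = 49
lambda * (t1-t0) = 0.0301 * 49 = 1.4749
R = exp(-1.4749)
R = 0.2288

0.2288


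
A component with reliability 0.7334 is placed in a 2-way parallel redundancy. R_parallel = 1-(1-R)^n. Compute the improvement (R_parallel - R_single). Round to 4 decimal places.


R_single = 0.7334, n = 2
1 - R_single = 0.2666
(1 - R_single)^n = 0.2666^2 = 0.0711
R_parallel = 1 - 0.0711 = 0.9289
Improvement = 0.9289 - 0.7334
Improvement = 0.1955

0.1955


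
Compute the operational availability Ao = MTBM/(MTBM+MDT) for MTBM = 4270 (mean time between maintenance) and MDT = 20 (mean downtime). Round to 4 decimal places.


MTBM = 4270
MDT = 20
MTBM + MDT = 4290
Ao = 4270 / 4290
Ao = 0.9953

0.9953


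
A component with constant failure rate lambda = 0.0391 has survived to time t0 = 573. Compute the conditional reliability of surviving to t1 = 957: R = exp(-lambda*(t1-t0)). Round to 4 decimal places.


lambda = 0.0391
t0 = 573, t1 = 957
t1 - t0 = 384
lambda * (t1-t0) = 0.0391 * 384 = 15.0144
R = exp(-15.0144)
R = 0.0

0.0


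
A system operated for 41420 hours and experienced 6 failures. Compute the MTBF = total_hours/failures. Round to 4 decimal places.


total_hours = 41420
failures = 6
MTBF = 41420 / 6
MTBF = 6903.3333

6903.3333


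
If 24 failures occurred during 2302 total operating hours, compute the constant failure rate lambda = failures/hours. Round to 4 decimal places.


failures = 24
total_hours = 2302
lambda = 24 / 2302
lambda = 0.0104

0.0104


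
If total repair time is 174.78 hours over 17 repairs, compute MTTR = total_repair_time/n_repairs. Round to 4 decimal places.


total_repair_time = 174.78
n_repairs = 17
MTTR = 174.78 / 17
MTTR = 10.2812

10.2812


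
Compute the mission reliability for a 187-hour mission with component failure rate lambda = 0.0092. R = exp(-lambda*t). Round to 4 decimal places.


lambda = 0.0092
mission_time = 187
lambda * t = 0.0092 * 187 = 1.7204
R = exp(-1.7204)
R = 0.179

0.179


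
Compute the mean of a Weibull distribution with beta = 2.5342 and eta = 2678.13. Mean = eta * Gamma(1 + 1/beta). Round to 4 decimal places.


beta = 2.5342, eta = 2678.13
1/beta = 0.3946
1 + 1/beta = 1.3946
Gamma(1.3946) = 0.8876
Mean = 2678.13 * 0.8876
Mean = 2377.0309

2377.0309


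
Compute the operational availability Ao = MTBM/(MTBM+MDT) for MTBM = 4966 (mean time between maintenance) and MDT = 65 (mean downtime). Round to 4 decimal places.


MTBM = 4966
MDT = 65
MTBM + MDT = 5031
Ao = 4966 / 5031
Ao = 0.9871

0.9871


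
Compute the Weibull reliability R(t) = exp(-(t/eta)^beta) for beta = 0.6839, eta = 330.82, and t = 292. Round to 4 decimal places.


beta = 0.6839, eta = 330.82, t = 292
t/eta = 292 / 330.82 = 0.8827
(t/eta)^beta = 0.8827^0.6839 = 0.9182
R(t) = exp(-0.9182)
R(t) = 0.3992

0.3992


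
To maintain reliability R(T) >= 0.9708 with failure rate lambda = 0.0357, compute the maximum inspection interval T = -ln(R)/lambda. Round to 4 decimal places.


R_target = 0.9708
lambda = 0.0357
-ln(0.9708) = 0.0296
T = 0.0296 / 0.0357
T = 0.8301

0.8301


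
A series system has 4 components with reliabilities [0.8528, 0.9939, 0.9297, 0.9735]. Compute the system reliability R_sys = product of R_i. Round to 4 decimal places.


Components: [0.8528, 0.9939, 0.9297, 0.9735]
After component 1 (R=0.8528): product = 0.8528
After component 2 (R=0.9939): product = 0.8476
After component 3 (R=0.9297): product = 0.788
After component 4 (R=0.9735): product = 0.7671
R_sys = 0.7671

0.7671


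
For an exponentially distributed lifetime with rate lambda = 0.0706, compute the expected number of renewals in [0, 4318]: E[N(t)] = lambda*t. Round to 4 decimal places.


lambda = 0.0706
t = 4318
E[N(t)] = lambda * t
E[N(t)] = 0.0706 * 4318
E[N(t)] = 304.8508

304.8508


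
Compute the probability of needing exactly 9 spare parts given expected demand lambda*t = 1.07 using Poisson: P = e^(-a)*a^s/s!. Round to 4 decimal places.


a = 1.07, s = 9
e^(-a) = e^(-1.07) = 0.343
a^s = 1.07^9 = 1.8385
s! = 362880
P = 0.343 * 1.8385 / 362880
P = 0.0

0.0


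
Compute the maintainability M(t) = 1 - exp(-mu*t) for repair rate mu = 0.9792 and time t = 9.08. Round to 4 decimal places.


mu = 0.9792, t = 9.08
mu * t = 0.9792 * 9.08 = 8.8911
exp(-8.8911) = 0.0001
M(t) = 1 - 0.0001
M(t) = 0.9999

0.9999


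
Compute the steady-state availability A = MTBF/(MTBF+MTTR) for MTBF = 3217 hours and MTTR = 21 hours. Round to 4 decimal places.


MTBF = 3217
MTTR = 21
MTBF + MTTR = 3238
A = 3217 / 3238
A = 0.9935

0.9935


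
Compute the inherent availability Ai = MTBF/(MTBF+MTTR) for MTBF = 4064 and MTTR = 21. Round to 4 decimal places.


MTBF = 4064
MTTR = 21
MTBF + MTTR = 4085
Ai = 4064 / 4085
Ai = 0.9949

0.9949


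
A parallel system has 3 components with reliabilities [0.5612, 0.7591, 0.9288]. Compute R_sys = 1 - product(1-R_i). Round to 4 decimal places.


Components: [0.5612, 0.7591, 0.9288]
(1 - 0.5612) = 0.4388, running product = 0.4388
(1 - 0.7591) = 0.2409, running product = 0.1057
(1 - 0.9288) = 0.0712, running product = 0.0075
Product of (1-R_i) = 0.0075
R_sys = 1 - 0.0075 = 0.9925

0.9925


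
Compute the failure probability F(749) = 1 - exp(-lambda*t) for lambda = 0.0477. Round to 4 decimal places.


lambda = 0.0477, t = 749
lambda * t = 35.7273
exp(-35.7273) = 0.0
F(t) = 1 - 0.0
F(t) = 1.0

1.0


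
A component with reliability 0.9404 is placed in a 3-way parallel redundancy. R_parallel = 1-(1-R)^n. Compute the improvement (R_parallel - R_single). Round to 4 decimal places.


R_single = 0.9404, n = 3
1 - R_single = 0.0596
(1 - R_single)^n = 0.0596^3 = 0.0002
R_parallel = 1 - 0.0002 = 0.9998
Improvement = 0.9998 - 0.9404
Improvement = 0.0594

0.0594


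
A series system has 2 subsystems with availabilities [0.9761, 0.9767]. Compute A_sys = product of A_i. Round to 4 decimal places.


Subsystems: [0.9761, 0.9767]
After subsystem 1 (A=0.9761): product = 0.9761
After subsystem 2 (A=0.9767): product = 0.9534
A_sys = 0.9534

0.9534


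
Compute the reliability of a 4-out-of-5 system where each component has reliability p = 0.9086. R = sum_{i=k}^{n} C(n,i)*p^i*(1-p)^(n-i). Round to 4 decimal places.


k = 4, n = 5, p = 0.9086
i=4: C(5,4)=5 * 0.9086^4 * 0.0914^1 = 0.3115
i=5: C(5,5)=1 * 0.9086^5 * 0.0914^0 = 0.6192
R = sum of terms = 0.9307

0.9307


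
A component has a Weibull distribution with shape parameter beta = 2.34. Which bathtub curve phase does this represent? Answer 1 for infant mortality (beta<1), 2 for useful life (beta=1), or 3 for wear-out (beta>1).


beta = 2.34
Compare beta to 1:
beta < 1 => infant mortality (phase 1)
beta = 1 => useful life (phase 2)
beta > 1 => wear-out (phase 3)
Since beta = 2.34, this is wear-out (increasing failure rate)
Phase = 3

3


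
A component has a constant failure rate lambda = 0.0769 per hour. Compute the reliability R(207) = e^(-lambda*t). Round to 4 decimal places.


lambda = 0.0769
t = 207
lambda * t = 15.9183
R(t) = e^(-15.9183)
R(t) = 0.0

0.0


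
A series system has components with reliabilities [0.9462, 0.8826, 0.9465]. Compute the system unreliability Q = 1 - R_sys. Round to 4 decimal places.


Components: [0.9462, 0.8826, 0.9465]
After component 1: product = 0.9462
After component 2: product = 0.8351
After component 3: product = 0.7904
R_sys = 0.7904
Q = 1 - 0.7904 = 0.2096

0.2096


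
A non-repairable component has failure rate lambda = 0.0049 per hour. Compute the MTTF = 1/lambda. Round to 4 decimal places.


lambda = 0.0049
MTTF = 1 / 0.0049
MTTF = 204.0816

204.0816


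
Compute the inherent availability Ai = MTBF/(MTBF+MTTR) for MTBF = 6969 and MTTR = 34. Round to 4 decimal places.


MTBF = 6969
MTTR = 34
MTBF + MTTR = 7003
Ai = 6969 / 7003
Ai = 0.9951

0.9951


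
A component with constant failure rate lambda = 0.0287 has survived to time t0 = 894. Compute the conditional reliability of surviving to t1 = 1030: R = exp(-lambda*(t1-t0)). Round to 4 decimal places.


lambda = 0.0287
t0 = 894, t1 = 1030
t1 - t0 = 136
lambda * (t1-t0) = 0.0287 * 136 = 3.9032
R = exp(-3.9032)
R = 0.0202

0.0202


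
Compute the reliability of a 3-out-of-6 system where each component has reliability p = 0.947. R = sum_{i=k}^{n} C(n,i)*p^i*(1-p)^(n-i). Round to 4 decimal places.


k = 3, n = 6, p = 0.947
i=3: C(6,3)=20 * 0.947^3 * 0.053^3 = 0.0025
i=4: C(6,4)=15 * 0.947^4 * 0.053^2 = 0.0339
i=5: C(6,5)=6 * 0.947^5 * 0.053^1 = 0.2422
i=6: C(6,6)=1 * 0.947^6 * 0.053^0 = 0.7213
R = sum of terms = 0.9999

0.9999


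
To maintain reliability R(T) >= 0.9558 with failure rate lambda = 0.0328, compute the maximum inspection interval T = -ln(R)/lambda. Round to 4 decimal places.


R_target = 0.9558
lambda = 0.0328
-ln(0.9558) = 0.0452
T = 0.0452 / 0.0328
T = 1.3782

1.3782


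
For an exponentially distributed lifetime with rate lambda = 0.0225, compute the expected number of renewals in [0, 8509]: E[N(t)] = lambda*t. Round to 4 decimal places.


lambda = 0.0225
t = 8509
E[N(t)] = lambda * t
E[N(t)] = 0.0225 * 8509
E[N(t)] = 191.4525

191.4525


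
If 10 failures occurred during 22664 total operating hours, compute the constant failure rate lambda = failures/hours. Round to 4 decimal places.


failures = 10
total_hours = 22664
lambda = 10 / 22664
lambda = 0.0004

0.0004


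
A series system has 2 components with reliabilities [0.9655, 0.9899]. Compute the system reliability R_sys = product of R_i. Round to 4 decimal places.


Components: [0.9655, 0.9899]
After component 1 (R=0.9655): product = 0.9655
After component 2 (R=0.9899): product = 0.9557
R_sys = 0.9557

0.9557


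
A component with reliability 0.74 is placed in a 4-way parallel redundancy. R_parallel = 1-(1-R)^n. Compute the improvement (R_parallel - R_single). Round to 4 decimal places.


R_single = 0.74, n = 4
1 - R_single = 0.26
(1 - R_single)^n = 0.26^4 = 0.0046
R_parallel = 1 - 0.0046 = 0.9954
Improvement = 0.9954 - 0.74
Improvement = 0.2554

0.2554


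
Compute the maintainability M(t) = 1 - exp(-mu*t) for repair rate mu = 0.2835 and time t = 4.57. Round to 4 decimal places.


mu = 0.2835, t = 4.57
mu * t = 0.2835 * 4.57 = 1.2956
exp(-1.2956) = 0.2737
M(t) = 1 - 0.2737
M(t) = 0.7263

0.7263


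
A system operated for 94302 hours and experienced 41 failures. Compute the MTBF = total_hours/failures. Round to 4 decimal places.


total_hours = 94302
failures = 41
MTBF = 94302 / 41
MTBF = 2300.0488

2300.0488


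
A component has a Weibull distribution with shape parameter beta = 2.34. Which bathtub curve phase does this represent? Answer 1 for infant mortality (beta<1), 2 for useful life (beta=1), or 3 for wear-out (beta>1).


beta = 2.34
Compare beta to 1:
beta < 1 => infant mortality (phase 1)
beta = 1 => useful life (phase 2)
beta > 1 => wear-out (phase 3)
Since beta = 2.34, this is wear-out (increasing failure rate)
Phase = 3

3


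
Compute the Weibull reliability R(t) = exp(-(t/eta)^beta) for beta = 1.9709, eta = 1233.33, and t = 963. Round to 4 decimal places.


beta = 1.9709, eta = 1233.33, t = 963
t/eta = 963 / 1233.33 = 0.7808
(t/eta)^beta = 0.7808^1.9709 = 0.6141
R(t) = exp(-0.6141)
R(t) = 0.5411

0.5411


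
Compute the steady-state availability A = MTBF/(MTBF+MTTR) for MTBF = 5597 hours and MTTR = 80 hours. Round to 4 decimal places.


MTBF = 5597
MTTR = 80
MTBF + MTTR = 5677
A = 5597 / 5677
A = 0.9859

0.9859


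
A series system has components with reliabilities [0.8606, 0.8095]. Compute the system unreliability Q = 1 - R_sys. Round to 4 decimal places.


Components: [0.8606, 0.8095]
After component 1: product = 0.8606
After component 2: product = 0.6967
R_sys = 0.6967
Q = 1 - 0.6967 = 0.3033

0.3033


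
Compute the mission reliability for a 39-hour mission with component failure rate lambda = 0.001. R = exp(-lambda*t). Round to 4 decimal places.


lambda = 0.001
mission_time = 39
lambda * t = 0.001 * 39 = 0.039
R = exp(-0.039)
R = 0.9618

0.9618


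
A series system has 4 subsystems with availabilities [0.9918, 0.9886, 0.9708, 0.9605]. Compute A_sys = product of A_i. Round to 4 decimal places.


Subsystems: [0.9918, 0.9886, 0.9708, 0.9605]
After subsystem 1 (A=0.9918): product = 0.9918
After subsystem 2 (A=0.9886): product = 0.9805
After subsystem 3 (A=0.9708): product = 0.9519
After subsystem 4 (A=0.9605): product = 0.9143
A_sys = 0.9143

0.9143


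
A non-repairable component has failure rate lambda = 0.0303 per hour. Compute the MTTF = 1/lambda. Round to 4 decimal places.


lambda = 0.0303
MTTF = 1 / 0.0303
MTTF = 33.0033

33.0033


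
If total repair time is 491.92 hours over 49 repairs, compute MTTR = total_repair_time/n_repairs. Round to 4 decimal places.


total_repair_time = 491.92
n_repairs = 49
MTTR = 491.92 / 49
MTTR = 10.0392

10.0392


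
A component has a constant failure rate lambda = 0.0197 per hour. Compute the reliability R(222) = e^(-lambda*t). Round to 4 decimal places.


lambda = 0.0197
t = 222
lambda * t = 4.3734
R(t) = e^(-4.3734)
R(t) = 0.0126

0.0126


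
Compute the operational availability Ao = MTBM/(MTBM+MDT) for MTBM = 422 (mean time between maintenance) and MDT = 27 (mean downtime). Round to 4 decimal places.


MTBM = 422
MDT = 27
MTBM + MDT = 449
Ao = 422 / 449
Ao = 0.9399

0.9399


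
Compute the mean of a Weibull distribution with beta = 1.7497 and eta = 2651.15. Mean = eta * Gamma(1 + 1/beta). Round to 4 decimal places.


beta = 1.7497, eta = 2651.15
1/beta = 0.5715
1 + 1/beta = 1.5715
Gamma(1.5715) = 0.8906
Mean = 2651.15 * 0.8906
Mean = 2361.1846

2361.1846


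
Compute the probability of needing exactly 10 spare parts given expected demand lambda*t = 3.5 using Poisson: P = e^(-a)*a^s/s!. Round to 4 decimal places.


a = 3.5, s = 10
e^(-a) = e^(-3.5) = 0.0302
a^s = 3.5^10 = 275854.7354
s! = 3628800
P = 0.0302 * 275854.7354 / 3628800
P = 0.0023

0.0023


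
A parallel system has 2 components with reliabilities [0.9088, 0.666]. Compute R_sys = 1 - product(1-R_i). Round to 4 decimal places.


Components: [0.9088, 0.666]
(1 - 0.9088) = 0.0912, running product = 0.0912
(1 - 0.666) = 0.334, running product = 0.0305
Product of (1-R_i) = 0.0305
R_sys = 1 - 0.0305 = 0.9695

0.9695


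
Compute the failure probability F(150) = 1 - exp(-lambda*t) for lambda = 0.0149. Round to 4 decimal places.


lambda = 0.0149, t = 150
lambda * t = 2.235
exp(-2.235) = 0.107
F(t) = 1 - 0.107
F(t) = 0.893

0.893


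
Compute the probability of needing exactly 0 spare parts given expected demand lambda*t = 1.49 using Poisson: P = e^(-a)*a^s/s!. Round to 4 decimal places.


a = 1.49, s = 0
e^(-a) = e^(-1.49) = 0.2254
a^s = 1.49^0 = 1.0
s! = 1
P = 0.2254 * 1.0 / 1
P = 0.2254

0.2254


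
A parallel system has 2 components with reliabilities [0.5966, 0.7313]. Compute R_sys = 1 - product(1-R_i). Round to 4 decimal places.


Components: [0.5966, 0.7313]
(1 - 0.5966) = 0.4034, running product = 0.4034
(1 - 0.7313) = 0.2687, running product = 0.1084
Product of (1-R_i) = 0.1084
R_sys = 1 - 0.1084 = 0.8916

0.8916


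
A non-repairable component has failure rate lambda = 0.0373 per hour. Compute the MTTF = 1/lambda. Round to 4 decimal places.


lambda = 0.0373
MTTF = 1 / 0.0373
MTTF = 26.8097

26.8097


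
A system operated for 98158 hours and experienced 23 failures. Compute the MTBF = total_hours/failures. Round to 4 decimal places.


total_hours = 98158
failures = 23
MTBF = 98158 / 23
MTBF = 4267.7391

4267.7391


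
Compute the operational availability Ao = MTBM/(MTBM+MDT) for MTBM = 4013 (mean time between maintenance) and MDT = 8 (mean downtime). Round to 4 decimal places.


MTBM = 4013
MDT = 8
MTBM + MDT = 4021
Ao = 4013 / 4021
Ao = 0.998

0.998


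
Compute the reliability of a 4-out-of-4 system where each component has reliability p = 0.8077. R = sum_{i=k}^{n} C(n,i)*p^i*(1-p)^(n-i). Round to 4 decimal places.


k = 4, n = 4, p = 0.8077
i=4: C(4,4)=1 * 0.8077^4 * 0.1923^0 = 0.4256
R = sum of terms = 0.4256

0.4256


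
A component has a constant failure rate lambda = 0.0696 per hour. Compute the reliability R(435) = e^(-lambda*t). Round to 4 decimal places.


lambda = 0.0696
t = 435
lambda * t = 30.276
R(t) = e^(-30.276)
R(t) = 0.0

0.0


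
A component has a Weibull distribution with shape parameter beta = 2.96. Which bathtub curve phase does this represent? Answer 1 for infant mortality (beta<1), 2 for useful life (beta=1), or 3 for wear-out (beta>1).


beta = 2.96
Compare beta to 1:
beta < 1 => infant mortality (phase 1)
beta = 1 => useful life (phase 2)
beta > 1 => wear-out (phase 3)
Since beta = 2.96, this is wear-out (increasing failure rate)
Phase = 3

3


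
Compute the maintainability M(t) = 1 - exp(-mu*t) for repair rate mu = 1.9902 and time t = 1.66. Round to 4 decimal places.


mu = 1.9902, t = 1.66
mu * t = 1.9902 * 1.66 = 3.3037
exp(-3.3037) = 0.0367
M(t) = 1 - 0.0367
M(t) = 0.9633

0.9633


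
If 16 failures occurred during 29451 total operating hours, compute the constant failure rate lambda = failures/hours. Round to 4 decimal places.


failures = 16
total_hours = 29451
lambda = 16 / 29451
lambda = 0.0005

0.0005


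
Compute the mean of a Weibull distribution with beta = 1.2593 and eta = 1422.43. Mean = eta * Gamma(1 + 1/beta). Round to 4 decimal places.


beta = 1.2593, eta = 1422.43
1/beta = 0.7941
1 + 1/beta = 1.7941
Gamma(1.7941) = 0.9298
Mean = 1422.43 * 0.9298
Mean = 1322.6165

1322.6165


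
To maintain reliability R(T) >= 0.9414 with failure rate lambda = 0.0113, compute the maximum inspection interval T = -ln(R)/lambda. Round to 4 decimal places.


R_target = 0.9414
lambda = 0.0113
-ln(0.9414) = 0.0604
T = 0.0604 / 0.0113
T = 5.344

5.344


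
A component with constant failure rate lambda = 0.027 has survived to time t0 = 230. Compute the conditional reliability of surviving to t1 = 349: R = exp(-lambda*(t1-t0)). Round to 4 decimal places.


lambda = 0.027
t0 = 230, t1 = 349
t1 - t0 = 119
lambda * (t1-t0) = 0.027 * 119 = 3.213
R = exp(-3.213)
R = 0.0402

0.0402


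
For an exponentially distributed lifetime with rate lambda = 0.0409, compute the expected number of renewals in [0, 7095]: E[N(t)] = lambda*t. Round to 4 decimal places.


lambda = 0.0409
t = 7095
E[N(t)] = lambda * t
E[N(t)] = 0.0409 * 7095
E[N(t)] = 290.1855

290.1855


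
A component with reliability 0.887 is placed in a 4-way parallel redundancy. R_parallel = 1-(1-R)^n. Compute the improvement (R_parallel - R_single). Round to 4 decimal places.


R_single = 0.887, n = 4
1 - R_single = 0.113
(1 - R_single)^n = 0.113^4 = 0.0002
R_parallel = 1 - 0.0002 = 0.9998
Improvement = 0.9998 - 0.887
Improvement = 0.1128

0.1128


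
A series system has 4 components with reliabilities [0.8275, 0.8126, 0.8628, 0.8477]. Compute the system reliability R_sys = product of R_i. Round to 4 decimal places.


Components: [0.8275, 0.8126, 0.8628, 0.8477]
After component 1 (R=0.8275): product = 0.8275
After component 2 (R=0.8126): product = 0.6724
After component 3 (R=0.8628): product = 0.5802
After component 4 (R=0.8477): product = 0.4918
R_sys = 0.4918

0.4918


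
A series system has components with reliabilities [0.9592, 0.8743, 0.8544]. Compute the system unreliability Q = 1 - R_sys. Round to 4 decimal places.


Components: [0.9592, 0.8743, 0.8544]
After component 1: product = 0.9592
After component 2: product = 0.8386
After component 3: product = 0.7165
R_sys = 0.7165
Q = 1 - 0.7165 = 0.2835

0.2835


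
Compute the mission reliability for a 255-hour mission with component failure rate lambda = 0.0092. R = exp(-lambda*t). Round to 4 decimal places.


lambda = 0.0092
mission_time = 255
lambda * t = 0.0092 * 255 = 2.346
R = exp(-2.346)
R = 0.0958

0.0958


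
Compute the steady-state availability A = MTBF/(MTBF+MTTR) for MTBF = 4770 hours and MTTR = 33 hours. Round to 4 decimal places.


MTBF = 4770
MTTR = 33
MTBF + MTTR = 4803
A = 4770 / 4803
A = 0.9931

0.9931


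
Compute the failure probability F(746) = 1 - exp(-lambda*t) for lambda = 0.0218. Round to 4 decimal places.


lambda = 0.0218, t = 746
lambda * t = 16.2628
exp(-16.2628) = 0.0
F(t) = 1 - 0.0
F(t) = 1.0

1.0


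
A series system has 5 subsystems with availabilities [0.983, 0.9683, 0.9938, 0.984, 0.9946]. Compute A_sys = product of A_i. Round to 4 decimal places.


Subsystems: [0.983, 0.9683, 0.9938, 0.984, 0.9946]
After subsystem 1 (A=0.983): product = 0.983
After subsystem 2 (A=0.9683): product = 0.9518
After subsystem 3 (A=0.9938): product = 0.9459
After subsystem 4 (A=0.984): product = 0.9308
After subsystem 5 (A=0.9946): product = 0.9258
A_sys = 0.9258

0.9258


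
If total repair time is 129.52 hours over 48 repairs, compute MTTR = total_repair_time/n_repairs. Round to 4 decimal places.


total_repair_time = 129.52
n_repairs = 48
MTTR = 129.52 / 48
MTTR = 2.6983

2.6983


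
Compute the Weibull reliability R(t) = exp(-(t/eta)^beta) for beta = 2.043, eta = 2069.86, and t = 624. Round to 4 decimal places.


beta = 2.043, eta = 2069.86, t = 624
t/eta = 624 / 2069.86 = 0.3015
(t/eta)^beta = 0.3015^2.043 = 0.0863
R(t) = exp(-0.0863)
R(t) = 0.9173

0.9173


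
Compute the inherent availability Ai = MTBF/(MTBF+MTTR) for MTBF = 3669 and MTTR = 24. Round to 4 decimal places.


MTBF = 3669
MTTR = 24
MTBF + MTTR = 3693
Ai = 3669 / 3693
Ai = 0.9935

0.9935


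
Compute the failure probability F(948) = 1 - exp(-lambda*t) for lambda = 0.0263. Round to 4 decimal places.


lambda = 0.0263, t = 948
lambda * t = 24.9324
exp(-24.9324) = 0.0
F(t) = 1 - 0.0
F(t) = 1.0

1.0


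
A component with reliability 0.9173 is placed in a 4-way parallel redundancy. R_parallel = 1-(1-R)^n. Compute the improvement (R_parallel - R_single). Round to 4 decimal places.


R_single = 0.9173, n = 4
1 - R_single = 0.0827
(1 - R_single)^n = 0.0827^4 = 0.0
R_parallel = 1 - 0.0 = 1.0
Improvement = 1.0 - 0.9173
Improvement = 0.0827

0.0827
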